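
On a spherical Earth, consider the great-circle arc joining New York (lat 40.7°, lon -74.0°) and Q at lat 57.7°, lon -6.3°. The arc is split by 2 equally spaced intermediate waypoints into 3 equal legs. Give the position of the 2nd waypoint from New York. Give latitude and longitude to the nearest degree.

Convert each endpoint to a unit vector on the sphere (x = cos φ cos λ, y = cos φ sin λ, z = sin φ).
The central angle between the endpoints is δ = arccos(p₁·p₂) ≈ 0.788 rad (45.2°).
Interpolate at f = 2/3 with slerp weights a = sin((1−f)δ)/sin δ ≈ 0.366, b = sin(fδ)/sin δ ≈ 0.707.
p = a·p₁ + b·p₂ ≈ (0.452, -0.308, 0.837); φ = arcsin(p_z) ≈ 56.81°, λ = atan2(p_y, p_x) ≈ -34.29°.

≈ lat 57°, lon -34°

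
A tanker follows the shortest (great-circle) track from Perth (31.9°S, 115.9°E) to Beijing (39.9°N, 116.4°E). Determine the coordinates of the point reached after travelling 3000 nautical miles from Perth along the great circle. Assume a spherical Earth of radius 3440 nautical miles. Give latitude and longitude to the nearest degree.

≈ 18°N, 116°E

Write both endpoints as unit vectors p₁, p₂ with components (cos φ cos λ, cos φ sin λ, sin φ).
The central angle between the endpoints is δ = arccos(p₁·p₂) ≈ 1.253 rad (71.8°). The total great-circle distance is δ·R ≈ 1.253 × 3440 ≈ 4311 nmi, so the target fraction is f = 3000/4311 ≈ 0.696.
Interpolate at f ≈ 0.696 with slerp weights a = sin((1−f)δ)/sin δ ≈ 0.392, b = sin(fδ)/sin δ ≈ 0.806.
p = a·p₁ + b·p₂ ≈ (-0.420, 0.853, 0.310); φ = arcsin(p_z) ≈ 18.07°, λ = atan2(p_y, p_x) ≈ 116.23°.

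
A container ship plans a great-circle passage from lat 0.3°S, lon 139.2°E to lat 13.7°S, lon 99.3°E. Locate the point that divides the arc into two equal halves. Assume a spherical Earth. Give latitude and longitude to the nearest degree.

≈ lat 7°S, lon 120°E

Write both endpoints as unit vectors p₁, p₂ with components (cos φ cos λ, cos φ sin λ, sin φ).
The central angle between the endpoints is δ = arccos(p₁·p₂) ≈ 0.728 rad (41.7°).
Interpolate at f = 1/2 with slerp weights a = sin((1−f)δ)/sin δ ≈ 0.535, b = sin(fδ)/sin δ ≈ 0.535.
p = a·p₁ + b·p₂ ≈ (-0.489, 0.863, -0.130); φ = arcsin(p_z) ≈ -7.44°, λ = atan2(p_y, p_x) ≈ 119.55°.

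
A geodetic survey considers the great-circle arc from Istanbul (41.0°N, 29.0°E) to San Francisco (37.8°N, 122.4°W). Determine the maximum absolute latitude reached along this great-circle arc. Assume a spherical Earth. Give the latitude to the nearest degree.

≈ 73°N

The great circle lies in the plane with unit normal n̂ = (p₁ × p₂)/|p₁ × p₂|.
Here n̂_z ≈ -0.288; the vertex latitude is φ_max = arccos|n̂_z| ≈ 73.3°.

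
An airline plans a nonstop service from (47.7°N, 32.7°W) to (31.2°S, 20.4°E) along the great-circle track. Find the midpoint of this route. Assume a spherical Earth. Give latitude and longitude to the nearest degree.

≈ (9°N, 3°W)

From cos δ = sin φ₁ sin φ₂ + cos φ₁ cos φ₂ cos Δλ, the central angle is δ ≈ 1.608 rad (92.1°).
Interpolate at f = 1/2 with slerp weights a = sin((1−f)δ)/sin δ ≈ 0.721, b = sin(fδ)/sin δ ≈ 0.721.
p = a·p₁ + b·p₂ ≈ (0.986, -0.047, 0.160); φ = arcsin(p_z) ≈ 9.19°, λ = atan2(p_y, p_x) ≈ -2.74°.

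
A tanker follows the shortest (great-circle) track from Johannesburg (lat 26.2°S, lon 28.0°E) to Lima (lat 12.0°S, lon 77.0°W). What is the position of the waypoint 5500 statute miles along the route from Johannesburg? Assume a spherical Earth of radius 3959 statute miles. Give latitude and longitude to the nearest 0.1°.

Write both endpoints as unit vectors p₁, p₂ with components (cos φ cos λ, cos φ sin λ, sin φ).
The central angle between the endpoints is δ = arccos(p₁·p₂) ≈ 1.707 rad (97.8°). The total great-circle distance is δ·R ≈ 1.707 × 3959 ≈ 6756 mi, so the target fraction is f = 5500/6756 ≈ 0.814.
Interpolate at f ≈ 0.814 with slerp weights a = sin((1−f)δ)/sin δ ≈ 0.315, b = sin(fδ)/sin δ ≈ 0.993.
p = a·p₁ + b·p₂ ≈ (0.468, -0.813, -0.345); φ = arcsin(p_z) ≈ -20.21°, λ = atan2(p_y, p_x) ≈ -60.09°.

≈ lat 20.2°S, lon 60.1°W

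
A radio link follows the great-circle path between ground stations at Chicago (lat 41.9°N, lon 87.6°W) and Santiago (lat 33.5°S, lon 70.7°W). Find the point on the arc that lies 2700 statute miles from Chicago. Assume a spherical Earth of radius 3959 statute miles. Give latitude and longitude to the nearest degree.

≈ lat 4°N, lon 79°W

Convert each endpoint to a unit vector on the sphere (x = cos φ cos λ, y = cos φ sin λ, z = sin φ).
The central angle between the endpoints is δ = arccos(p₁·p₂) ≈ 1.344 rad (77.0°). The total great-circle distance is δ·R ≈ 1.344 × 3959 ≈ 5319 mi, so the target fraction is f = 2700/5319 ≈ 0.508.
Interpolate at f ≈ 0.508 with slerp weights a = sin((1−f)δ)/sin δ ≈ 0.631, b = sin(fδ)/sin δ ≈ 0.647.
p = a·p₁ + b·p₂ ≈ (0.198, -0.978, 0.064); φ = arcsin(p_z) ≈ 3.67°, λ = atan2(p_y, p_x) ≈ -78.56°.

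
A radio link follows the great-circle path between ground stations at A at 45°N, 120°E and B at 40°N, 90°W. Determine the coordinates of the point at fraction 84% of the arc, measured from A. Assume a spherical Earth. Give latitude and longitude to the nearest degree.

Write both endpoints as unit vectors p₁, p₂ with components (cos φ cos λ, cos φ sin λ, sin φ).
The central angle between the endpoints is δ = arccos(p₁·p₂) ≈ 1.585 rad (90.8°).
Interpolate at f = 0.84 with slerp weights a = sin((1−f)δ)/sin δ ≈ 0.251, b = sin(fδ)/sin δ ≈ 0.972.
p = a·p₁ + b·p₂ ≈ (-0.089, -0.591, 0.802); φ = arcsin(p_z) ≈ 53.33°, λ = atan2(p_y, p_x) ≈ -98.54°.

≈ 53°N, 99°W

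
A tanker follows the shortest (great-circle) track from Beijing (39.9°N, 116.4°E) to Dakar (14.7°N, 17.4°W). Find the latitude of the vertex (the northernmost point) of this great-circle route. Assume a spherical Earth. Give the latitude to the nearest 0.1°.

The great circle lies in the plane with unit normal n̂ = (p₁ × p₂)/|p₁ × p₂|.
Here n̂_z ≈ -0.572; the vertex latitude is φ_max = arccos|n̂_z| ≈ 55.1°.
Check via Clairaut: cos φ_max = |cos φ₁| · sin C = cos(39.9°)·sin(48.2°) ≈ 0.572, again giving ≈ 55.1°.

≈ 55.1°N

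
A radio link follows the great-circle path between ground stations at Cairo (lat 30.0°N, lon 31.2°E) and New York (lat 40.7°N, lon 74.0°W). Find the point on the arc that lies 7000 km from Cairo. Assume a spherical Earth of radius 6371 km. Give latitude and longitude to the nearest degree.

Write both endpoints as unit vectors p₁, p₂ with components (cos φ cos λ, cos φ sin λ, sin φ).
The central angle between the endpoints is δ = arccos(p₁·p₂) ≈ 1.416 rad (81.1°). The total great-circle distance is δ·R ≈ 1.416 × 6371 ≈ 9023 km, so the target fraction is f = 7000/9023 ≈ 0.776.
Interpolate at f ≈ 0.776 with slerp weights a = sin((1−f)δ)/sin δ ≈ 0.316, b = sin(fδ)/sin δ ≈ 0.901.
p = a·p₁ + b·p₂ ≈ (0.422, -0.515, 0.746); φ = arcsin(p_z) ≈ 48.23°, λ = atan2(p_y, p_x) ≈ -50.65°.

≈ lat 48°N, lon 51°W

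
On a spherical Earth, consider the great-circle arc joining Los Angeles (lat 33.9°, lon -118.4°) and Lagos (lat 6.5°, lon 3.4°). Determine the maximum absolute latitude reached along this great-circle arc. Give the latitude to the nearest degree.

≈ 41°

The great circle lies in the plane with unit normal n̂ = (p₁ × p₂)/|p₁ × p₂|.
Here n̂_z ≈ +0.755; the vertex latitude is φ_max = arccos|n̂_z| ≈ 41.0°.
Check via Clairaut: cos φ_max = |cos φ₁| · sin C = cos(33.9°)·sin(65.4°) ≈ 0.755, again giving ≈ 41.0°.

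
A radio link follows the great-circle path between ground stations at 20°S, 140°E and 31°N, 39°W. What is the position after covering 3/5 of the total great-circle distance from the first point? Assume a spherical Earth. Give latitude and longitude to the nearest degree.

≈ 80°N, 113°E

From cos δ = sin φ₁ sin φ₂ + cos φ₁ cos φ₂ cos Δλ, the central angle is δ ≈ 2.949 rad (169.0°).
Interpolate at f = 3/5 with slerp weights a = sin((1−f)δ)/sin δ ≈ 4.829, b = sin(fδ)/sin δ ≈ 5.121.
p = a·p₁ + b·p₂ ≈ (-0.065, 0.154, 0.986); φ = arcsin(p_z) ≈ 80.36°, λ = atan2(p_y, p_x) ≈ 112.77°.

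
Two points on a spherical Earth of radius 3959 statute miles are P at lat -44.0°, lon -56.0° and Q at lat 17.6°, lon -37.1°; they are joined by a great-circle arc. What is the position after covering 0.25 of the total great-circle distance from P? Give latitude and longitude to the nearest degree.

≈ lat -29°, lon -50°

From cos δ = sin φ₁ sin φ₂ + cos φ₁ cos φ₂ cos Δλ, the central angle is δ ≈ 1.117 rad (64.0°).
Interpolate at f = 0.25 with slerp weights a = sin((1−f)δ)/sin δ ≈ 0.827, b = sin(fδ)/sin δ ≈ 0.307.
p = a·p₁ + b·p₂ ≈ (0.566, -0.669, -0.482); φ = arcsin(p_z) ≈ -28.79°, λ = atan2(p_y, p_x) ≈ -49.80°.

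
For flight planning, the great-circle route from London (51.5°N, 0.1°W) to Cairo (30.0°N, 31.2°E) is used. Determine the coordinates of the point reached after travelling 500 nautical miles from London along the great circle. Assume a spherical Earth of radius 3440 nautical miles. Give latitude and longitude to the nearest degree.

≈ 47°N, 10°E

Convert each endpoint to a unit vector on the sphere (x = cos φ cos λ, y = cos φ sin λ, z = sin φ).
The central angle between the endpoints is δ = arccos(p₁·p₂) ≈ 0.551 rad (31.6°). The total great-circle distance is δ·R ≈ 0.551 × 3440 ≈ 1896 nmi, so the target fraction is f = 500/1896 ≈ 0.264.
Interpolate at f ≈ 0.264 with slerp weights a = sin((1−f)δ)/sin δ ≈ 0.754, b = sin(fδ)/sin δ ≈ 0.277.
p = a·p₁ + b·p₂ ≈ (0.674, 0.123, 0.728); φ = arcsin(p_z) ≈ 46.74°, λ = atan2(p_y, p_x) ≈ 10.36°.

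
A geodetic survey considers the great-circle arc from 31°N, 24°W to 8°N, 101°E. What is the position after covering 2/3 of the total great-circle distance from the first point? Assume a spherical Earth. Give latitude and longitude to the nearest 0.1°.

The haversine formula gives a central angle δ ≈ 1.999 rad (114.5°) between the endpoints.
Interpolate at f = 2/3 with slerp weights a = sin((1−f)δ)/sin δ ≈ 0.679, b = sin(fδ)/sin δ ≈ 1.068.
p = a·p₁ + b·p₂ ≈ (0.330, 0.801, 0.499); φ = arcsin(p_z) ≈ 29.91°, λ = atan2(p_y, p_x) ≈ 67.61°.

≈ 29.9°N, 67.6°E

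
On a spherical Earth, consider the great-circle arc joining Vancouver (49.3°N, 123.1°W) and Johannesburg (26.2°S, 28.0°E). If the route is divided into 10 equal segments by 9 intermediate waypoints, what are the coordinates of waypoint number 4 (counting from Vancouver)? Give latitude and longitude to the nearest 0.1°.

≈ (45.5°N, 29.6°W)

Write both endpoints as unit vectors p₁, p₂ with components (cos φ cos λ, cos φ sin λ, sin φ).
The central angle between the endpoints is δ = arccos(p₁·p₂) ≈ 2.581 rad (147.9°).
Interpolate at f = 4/10 with slerp weights a = sin((1−f)δ)/sin δ ≈ 1.880, b = sin(fδ)/sin δ ≈ 1.615.
p = a·p₁ + b·p₂ ≈ (0.610, -0.347, 0.713); φ = arcsin(p_z) ≈ 45.45°, λ = atan2(p_y, p_x) ≈ -29.65°.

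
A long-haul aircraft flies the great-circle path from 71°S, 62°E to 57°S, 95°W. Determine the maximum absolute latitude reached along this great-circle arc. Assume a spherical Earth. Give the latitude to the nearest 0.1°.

≈ 84.9°S

The great circle lies in the plane with unit normal n̂ = (p₁ × p₂)/|p₁ × p₂|.
Here n̂_z ≈ -0.089; the vertex latitude is φ_max = arccos|n̂_z| ≈ 84.9°.
Check via Clairaut: cos φ_max = |cos φ₁| · sin C = cos(71.0°)·sin(164.1°) ≈ 0.089, again giving ≈ 84.9°.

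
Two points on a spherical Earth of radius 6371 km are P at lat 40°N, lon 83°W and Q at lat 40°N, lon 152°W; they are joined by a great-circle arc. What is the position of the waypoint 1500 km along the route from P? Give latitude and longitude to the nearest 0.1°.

≈ lat 44.2°N, lon 100.3°W

The haversine formula gives a central angle δ ≈ 0.898 rad (51.4°) between the endpoints. The total great-circle distance is δ·R ≈ 0.898 × 6371 ≈ 5719 km, so the target fraction is f = 1500/5719 ≈ 0.262.
Interpolate at f ≈ 0.262 with slerp weights a = sin((1−f)δ)/sin δ ≈ 0.786, b = sin(fδ)/sin δ ≈ 0.298.
p = a·p₁ + b·p₂ ≈ (-0.128, -0.705, 0.697); φ = arcsin(p_z) ≈ 44.21°, λ = atan2(p_y, p_x) ≈ -100.32°.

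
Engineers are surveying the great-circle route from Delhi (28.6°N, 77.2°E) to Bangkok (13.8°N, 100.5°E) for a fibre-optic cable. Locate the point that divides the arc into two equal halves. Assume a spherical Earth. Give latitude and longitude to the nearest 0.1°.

≈ 21.6°N, 89.4°E

Convert each endpoint to a unit vector on the sphere (x = cos φ cos λ, y = cos φ sin λ, z = sin φ).
The central angle between the endpoints is δ = arccos(p₁·p₂) ≈ 0.457 rad (26.2°).
Interpolate at f = 1/2 with slerp weights a = sin((1−f)δ)/sin δ ≈ 0.513, b = sin(fδ)/sin δ ≈ 0.513.
p = a·p₁ + b·p₂ ≈ (0.009, 0.930, 0.368); φ = arcsin(p_z) ≈ 21.60°, λ = atan2(p_y, p_x) ≈ 89.45°.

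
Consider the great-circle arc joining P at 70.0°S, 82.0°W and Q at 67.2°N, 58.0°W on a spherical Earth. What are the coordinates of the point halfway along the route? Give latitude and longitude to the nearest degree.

Convert each endpoint to a unit vector on the sphere (x = cos φ cos λ, y = cos φ sin λ, z = sin φ).
The central angle between the endpoints is δ = arccos(p₁·p₂) ≈ 2.412 rad (138.2°).
Interpolate at f = 1/2 with slerp weights a = sin((1−f)δ)/sin δ ≈ 1.401, b = sin(fδ)/sin δ ≈ 1.401.
p = a·p₁ + b·p₂ ≈ (0.354, -0.935, -0.025); φ = arcsin(p_z) ≈ -1.43°, λ = atan2(p_y, p_x) ≈ -69.24°.

≈ 1°S, 69°W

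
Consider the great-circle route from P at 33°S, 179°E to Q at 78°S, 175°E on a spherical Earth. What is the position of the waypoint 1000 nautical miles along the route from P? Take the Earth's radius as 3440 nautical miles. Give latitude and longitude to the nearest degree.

≈ 50°S, 178°E

From cos δ = sin φ₁ sin φ₂ + cos φ₁ cos φ₂ cos Δλ, the central angle is δ ≈ 0.786 rad (45.0°). The total great-circle distance is δ·R ≈ 0.786 × 3440 ≈ 2704 nmi, so the target fraction is f = 1000/2704 ≈ 0.370.
Interpolate at f ≈ 0.370 with slerp weights a = sin((1−f)δ)/sin δ ≈ 0.672, b = sin(fδ)/sin δ ≈ 0.405.
p = a·p₁ + b·p₂ ≈ (-0.647, 0.017, -0.762); φ = arcsin(p_z) ≈ -49.65°, λ = atan2(p_y, p_x) ≈ 178.48°.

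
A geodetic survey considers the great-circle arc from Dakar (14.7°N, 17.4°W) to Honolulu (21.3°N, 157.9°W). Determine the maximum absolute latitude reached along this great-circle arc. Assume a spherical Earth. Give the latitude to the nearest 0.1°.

The great circle lies in the plane with unit normal n̂ = (p₁ × p₂)/|p₁ × p₂|.
Here n̂_z ≈ -0.719; the vertex latitude is φ_max = arccos|n̂_z| ≈ 44.1°.
Check via Clairaut: cos φ_max = |cos φ₁| · sin C = cos(14.7°)·sin(48.0°) ≈ 0.719, again giving ≈ 44.1°.

≈ 44.1°N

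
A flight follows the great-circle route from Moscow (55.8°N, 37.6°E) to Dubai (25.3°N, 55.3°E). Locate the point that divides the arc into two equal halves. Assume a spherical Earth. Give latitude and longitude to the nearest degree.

≈ (41°N, 49°E)

Convert each endpoint to a unit vector on the sphere (x = cos φ cos λ, y = cos φ sin λ, z = sin φ).
The central angle between the endpoints is δ = arccos(p₁·p₂) ≈ 0.578 rad (33.1°).
Interpolate at f = 1/2 with slerp weights a = sin((1−f)δ)/sin δ ≈ 0.522, b = sin(fδ)/sin δ ≈ 0.522.
p = a·p₁ + b·p₂ ≈ (0.501, 0.567, 0.654); φ = arcsin(p_z) ≈ 40.87°, λ = atan2(p_y, p_x) ≈ 48.53°.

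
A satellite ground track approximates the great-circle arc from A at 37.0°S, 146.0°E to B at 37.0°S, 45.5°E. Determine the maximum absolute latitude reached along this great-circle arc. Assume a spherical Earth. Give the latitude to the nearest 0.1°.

≈ 49.7°S

The great circle lies in the plane with unit normal n̂ = (p₁ × p₂)/|p₁ × p₂|.
Here n̂_z ≈ -0.647; the vertex latitude is φ_max = arccos|n̂_z| ≈ 49.7°.
Check via Clairaut: cos φ_max = |cos φ₁| · sin C = cos(37.0°)·sin(125.9°) ≈ 0.647, again giving ≈ 49.7°.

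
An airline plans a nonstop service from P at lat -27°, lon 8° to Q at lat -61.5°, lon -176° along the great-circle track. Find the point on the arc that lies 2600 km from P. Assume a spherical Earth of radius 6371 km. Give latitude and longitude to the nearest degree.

Convert each endpoint to a unit vector on the sphere (x = cos φ cos λ, y = cos φ sin λ, z = sin φ).
The central angle between the endpoints is δ = arccos(p₁·p₂) ≈ 1.596 rad (91.4°). The total great-circle distance is δ·R ≈ 1.596 × 6371 ≈ 10168 km, so the target fraction is f = 2600/10168 ≈ 0.256.
Interpolate at f ≈ 0.256 with slerp weights a = sin((1−f)δ)/sin δ ≈ 0.928, b = sin(fδ)/sin δ ≈ 0.397.
p = a·p₁ + b·p₂ ≈ (0.630, 0.102, -0.770); φ = arcsin(p_z) ≈ -50.36°, λ = atan2(p_y, p_x) ≈ 9.19°.

≈ lat -50°, lon 9°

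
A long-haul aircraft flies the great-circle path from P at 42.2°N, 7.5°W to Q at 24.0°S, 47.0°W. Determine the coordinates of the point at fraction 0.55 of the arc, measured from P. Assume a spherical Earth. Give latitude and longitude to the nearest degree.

≈ 6°N, 31°W

Write both endpoints as unit vectors p₁, p₂ with components (cos φ cos λ, cos φ sin λ, sin φ).
The central angle between the endpoints is δ = arccos(p₁·p₂) ≈ 1.319 rad (75.6°).
Interpolate at f = 0.55 with slerp weights a = sin((1−f)δ)/sin δ ≈ 0.578, b = sin(fδ)/sin δ ≈ 0.685.
p = a·p₁ + b·p₂ ≈ (0.851, -0.514, 0.109); φ = arcsin(p_z) ≈ 6.27°, λ = atan2(p_y, p_x) ≈ -31.11°.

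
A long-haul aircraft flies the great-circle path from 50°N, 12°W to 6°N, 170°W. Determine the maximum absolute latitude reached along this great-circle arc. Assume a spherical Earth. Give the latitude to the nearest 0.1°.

The great circle lies in the plane with unit normal n̂ = (p₁ × p₂)/|p₁ × p₂|.
Here n̂_z ≈ -0.279; the vertex latitude is φ_max = arccos|n̂_z| ≈ 73.8°.
Check via Clairaut: cos φ_max = |cos φ₁| · sin C = cos(50.0°)·sin(25.7°) ≈ 0.279, again giving ≈ 73.8°.

≈ 73.8°N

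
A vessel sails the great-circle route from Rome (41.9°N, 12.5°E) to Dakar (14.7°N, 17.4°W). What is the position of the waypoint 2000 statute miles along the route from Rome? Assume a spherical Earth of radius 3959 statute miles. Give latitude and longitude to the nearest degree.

≈ 21°N, 12°W

The haversine formula gives a central angle δ ≈ 0.654 rad (37.5°) between the endpoints. The total great-circle distance is δ·R ≈ 0.654 × 3959 ≈ 2590 mi, so the target fraction is f = 2000/2590 ≈ 0.772.
Interpolate at f ≈ 0.772 with slerp weights a = sin((1−f)δ)/sin δ ≈ 0.244, b = sin(fδ)/sin δ ≈ 0.795.
p = a·p₁ + b·p₂ ≈ (0.911, -0.191, 0.365); φ = arcsin(p_z) ≈ 21.39°, λ = atan2(p_y, p_x) ≈ -11.82°.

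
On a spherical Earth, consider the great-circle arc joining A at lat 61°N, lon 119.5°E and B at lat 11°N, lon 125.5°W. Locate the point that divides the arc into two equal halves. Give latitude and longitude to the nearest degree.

Write both endpoints as unit vectors p₁, p₂ with components (cos φ cos λ, cos φ sin λ, sin φ).
The central angle between the endpoints is δ = arccos(p₁·p₂) ≈ 1.605 rad (92.0°).
Interpolate at f = 1/2 with slerp weights a = sin((1−f)δ)/sin δ ≈ 0.720, b = sin(fδ)/sin δ ≈ 0.720.
p = a·p₁ + b·p₂ ≈ (-0.582, -0.271, 0.767); φ = arcsin(p_z) ≈ 50.05°, λ = atan2(p_y, p_x) ≈ -155.00°.

≈ lat 50°N, lon 155°W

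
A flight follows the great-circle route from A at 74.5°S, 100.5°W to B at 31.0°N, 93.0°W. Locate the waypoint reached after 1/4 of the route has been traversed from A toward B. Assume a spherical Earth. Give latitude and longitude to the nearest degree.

≈ 48°S, 96°W

Write both endpoints as unit vectors p₁, p₂ with components (cos φ cos λ, cos φ sin λ, sin φ).
The central angle between the endpoints is δ = arccos(p₁·p₂) ≈ 1.843 rad (105.6°).
Interpolate at f = 1/4 with slerp weights a = sin((1−f)δ)/sin δ ≈ 1.020, b = sin(fδ)/sin δ ≈ 0.462.
p = a·p₁ + b·p₂ ≈ (-0.070, -0.663, -0.745); φ = arcsin(p_z) ≈ -48.16°, λ = atan2(p_y, p_x) ≈ -96.06°.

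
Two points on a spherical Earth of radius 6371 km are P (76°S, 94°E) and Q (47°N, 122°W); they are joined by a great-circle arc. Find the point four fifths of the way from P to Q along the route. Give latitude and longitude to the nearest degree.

From cos δ = sin φ₁ sin φ₂ + cos φ₁ cos φ₂ cos Δλ, the central angle is δ ≈ 2.574 rad (147.5°).
Interpolate at f = 4/5 with slerp weights a = sin((1−f)δ)/sin δ ≈ 0.916, b = sin(fδ)/sin δ ≈ 1.642.
p = a·p₁ + b·p₂ ≈ (-0.609, -0.729, 0.313); φ = arcsin(p_z) ≈ 18.23°, λ = atan2(p_y, p_x) ≈ -129.88°.

≈ (18°N, 130°W)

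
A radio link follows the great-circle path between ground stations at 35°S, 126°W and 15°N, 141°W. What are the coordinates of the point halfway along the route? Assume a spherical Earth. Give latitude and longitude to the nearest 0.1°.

The haversine formula gives a central angle δ ≈ 0.907 rad (52.0°) between the endpoints.
Interpolate at f = 1/2 with slerp weights a = sin((1−f)δ)/sin δ ≈ 0.556, b = sin(fδ)/sin δ ≈ 0.556.
p = a·p₁ + b·p₂ ≈ (-0.685, -0.707, -0.175); φ = arcsin(p_z) ≈ -10.08°, λ = atan2(p_y, p_x) ≈ -134.12°.

≈ 10.1°S, 134.1°W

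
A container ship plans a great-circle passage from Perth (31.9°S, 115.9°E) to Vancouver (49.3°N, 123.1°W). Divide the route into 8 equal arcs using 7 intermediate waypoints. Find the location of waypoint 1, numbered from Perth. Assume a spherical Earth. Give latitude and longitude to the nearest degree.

Convert each endpoint to a unit vector on the sphere (x = cos φ cos λ, y = cos φ sin λ, z = sin φ).
The central angle between the endpoints is δ = arccos(p₁·p₂) ≈ 2.326 rad (133.3°).
Interpolate at f = 1/8 with slerp weights a = sin((1−f)δ)/sin δ ≈ 1.228, b = sin(fδ)/sin δ ≈ 0.394.
p = a·p₁ + b·p₂ ≈ (-0.596, 0.723, -0.350); φ = arcsin(p_z) ≈ -20.51°, λ = atan2(p_y, p_x) ≈ 129.50°.

≈ (21°S, 129°E)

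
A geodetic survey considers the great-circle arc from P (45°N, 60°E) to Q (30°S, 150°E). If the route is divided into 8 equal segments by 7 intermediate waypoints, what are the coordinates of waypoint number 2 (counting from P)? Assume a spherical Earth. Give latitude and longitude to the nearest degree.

From cos δ = sin φ₁ sin φ₂ + cos φ₁ cos φ₂ cos Δλ, the central angle is δ ≈ 1.932 rad (110.7°).
Interpolate at f = 2/8 with slerp weights a = sin((1−f)δ)/sin δ ≈ 1.061, b = sin(fδ)/sin δ ≈ 0.497.
p = a·p₁ + b·p₂ ≈ (0.003, 0.865, 0.502); φ = arcsin(p_z) ≈ 30.14°, λ = atan2(p_y, p_x) ≈ 89.82°.

≈ (30°N, 90°E)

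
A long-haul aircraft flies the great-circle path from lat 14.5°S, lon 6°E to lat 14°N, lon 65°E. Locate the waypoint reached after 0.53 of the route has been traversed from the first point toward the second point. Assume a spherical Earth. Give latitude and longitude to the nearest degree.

≈ lat 1°N, lon 37°E

The haversine formula gives a central angle δ ≈ 1.134 rad (65.0°) between the endpoints.
Interpolate at f = 0.53 with slerp weights a = sin((1−f)δ)/sin δ ≈ 0.561, b = sin(fδ)/sin δ ≈ 0.624.
p = a·p₁ + b·p₂ ≈ (0.796, 0.606, 0.011); φ = arcsin(p_z) ≈ 0.61°, λ = atan2(p_y, p_x) ≈ 37.27°.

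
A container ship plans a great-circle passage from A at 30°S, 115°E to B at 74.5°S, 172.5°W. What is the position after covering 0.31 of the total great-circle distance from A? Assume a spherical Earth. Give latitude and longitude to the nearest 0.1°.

≈ 46.5°S, 122.7°E

From cos δ = sin φ₁ sin φ₂ + cos φ₁ cos φ₂ cos Δλ, the central angle is δ ≈ 0.987 rad (56.5°).
Interpolate at f = 0.31 with slerp weights a = sin((1−f)δ)/sin δ ≈ 0.755, b = sin(fδ)/sin δ ≈ 0.361.
p = a·p₁ + b·p₂ ≈ (-0.372, 0.580, -0.725); φ = arcsin(p_z) ≈ -46.48°, λ = atan2(p_y, p_x) ≈ 122.68°.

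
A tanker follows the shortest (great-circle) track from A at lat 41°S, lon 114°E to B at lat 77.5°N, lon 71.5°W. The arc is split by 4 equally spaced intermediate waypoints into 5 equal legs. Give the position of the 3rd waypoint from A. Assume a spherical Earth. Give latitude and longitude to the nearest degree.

≈ lat 45°N, lon 117°E

Convert each endpoint to a unit vector on the sphere (x = cos φ cos λ, y = cos φ sin λ, z = sin φ).
The central angle between the endpoints is δ = arccos(p₁·p₂) ≈ 2.503 rad (143.4°).
Interpolate at f = 3/5 with slerp weights a = sin((1−f)δ)/sin δ ≈ 1.413, b = sin(fδ)/sin δ ≈ 1.674.
p = a·p₁ + b·p₂ ≈ (-0.319, 0.631, 0.707); φ = arcsin(p_z) ≈ 45.02°, λ = atan2(p_y, p_x) ≈ 116.82°.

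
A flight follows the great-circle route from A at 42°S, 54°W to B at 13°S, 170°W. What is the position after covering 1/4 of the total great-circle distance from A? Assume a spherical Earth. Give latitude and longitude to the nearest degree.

The haversine formula gives a central angle δ ≈ 1.738 rad (99.6°) between the endpoints.
Interpolate at f = 1/4 with slerp weights a = sin((1−f)δ)/sin δ ≈ 0.978, b = sin(fδ)/sin δ ≈ 0.427.
p = a·p₁ + b·p₂ ≈ (0.018, -0.660, -0.751); φ = arcsin(p_z) ≈ -48.65°, λ = atan2(p_y, p_x) ≈ -88.48°.

≈ 49°S, 88°W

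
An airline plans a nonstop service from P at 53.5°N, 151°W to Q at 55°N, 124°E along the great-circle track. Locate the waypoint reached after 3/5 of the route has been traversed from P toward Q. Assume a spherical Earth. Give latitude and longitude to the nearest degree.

≈ 62°N, 158°E

Convert each endpoint to a unit vector on the sphere (x = cos φ cos λ, y = cos φ sin λ, z = sin φ).
The central angle between the endpoints is δ = arccos(p₁·p₂) ≈ 0.812 rad (46.5°).
Interpolate at f = 3/5 with slerp weights a = sin((1−f)δ)/sin δ ≈ 0.440, b = sin(fδ)/sin δ ≈ 0.645.
p = a·p₁ + b·p₂ ≈ (-0.436, 0.180, 0.882); φ = arcsin(p_z) ≈ 61.88°, λ = atan2(p_y, p_x) ≈ 157.56°.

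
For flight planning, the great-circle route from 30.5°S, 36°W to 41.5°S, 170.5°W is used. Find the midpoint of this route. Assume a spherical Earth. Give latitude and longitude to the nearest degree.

≈ 62°S, 94°W

Convert each endpoint to a unit vector on the sphere (x = cos φ cos λ, y = cos φ sin λ, z = sin φ).
The central angle between the endpoints is δ = arccos(p₁·p₂) ≈ 1.687 rad (96.7°).
Interpolate at f = 1/2 with slerp weights a = sin((1−f)δ)/sin δ ≈ 0.752, b = sin(fδ)/sin δ ≈ 0.752.
p = a·p₁ + b·p₂ ≈ (-0.031, -0.474, -0.880); φ = arcsin(p_z) ≈ -61.65°, λ = atan2(p_y, p_x) ≈ -93.78°.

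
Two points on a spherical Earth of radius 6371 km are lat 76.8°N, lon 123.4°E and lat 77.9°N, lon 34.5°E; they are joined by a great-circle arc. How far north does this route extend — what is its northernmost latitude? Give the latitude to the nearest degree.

≈ 81°N

The great circle lies in the plane with unit normal n̂ = (p₁ × p₂)/|p₁ × p₂|.
Here n̂_z ≈ -0.158; the vertex latitude is φ_max = arccos|n̂_z| ≈ 80.9°.
Check via Clairaut: cos φ_max = |cos φ₁| · sin C = cos(76.8°)·sin(43.7°) ≈ 0.158, again giving ≈ 80.9°.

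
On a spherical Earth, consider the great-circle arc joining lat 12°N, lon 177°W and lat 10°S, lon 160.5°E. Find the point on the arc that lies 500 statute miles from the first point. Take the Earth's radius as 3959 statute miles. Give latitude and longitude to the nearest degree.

From cos δ = sin φ₁ sin φ₂ + cos φ₁ cos φ₂ cos Δλ, the central angle is δ ≈ 0.547 rad (31.4°). The total great-circle distance is δ·R ≈ 0.547 × 3959 ≈ 2167 mi, so the target fraction is f = 500/2167 ≈ 0.231.
Interpolate at f ≈ 0.231 with slerp weights a = sin((1−f)δ)/sin δ ≈ 0.785, b = sin(fδ)/sin δ ≈ 0.242.
p = a·p₁ + b·p₂ ≈ (-0.992, 0.039, 0.121); φ = arcsin(p_z) ≈ 6.97°, λ = atan2(p_y, p_x) ≈ 177.73°.

≈ lat 7°N, lon 178°E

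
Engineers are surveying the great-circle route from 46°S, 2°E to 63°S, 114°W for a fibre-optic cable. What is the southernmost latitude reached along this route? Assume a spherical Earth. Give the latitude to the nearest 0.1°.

The great circle lies in the plane with unit normal n̂ = (p₁ × p₂)/|p₁ × p₂|.
Here n̂_z ≈ -0.328; the vertex latitude is φ_max = arccos|n̂_z| ≈ 70.9°.

≈ 70.9°S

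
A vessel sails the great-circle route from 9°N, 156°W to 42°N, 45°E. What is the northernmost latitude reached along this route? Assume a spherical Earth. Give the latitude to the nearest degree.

≈ 71°N

The great circle lies in the plane with unit normal n̂ = (p₁ × p₂)/|p₁ × p₂|.
Here n̂_z ≈ -0.323; the vertex latitude is φ_max = arccos|n̂_z| ≈ 71.2°.
Check via Clairaut: cos φ_max = |cos φ₁| · sin C = cos(9.0°)·sin(19.1°) ≈ 0.323, again giving ≈ 71.2°.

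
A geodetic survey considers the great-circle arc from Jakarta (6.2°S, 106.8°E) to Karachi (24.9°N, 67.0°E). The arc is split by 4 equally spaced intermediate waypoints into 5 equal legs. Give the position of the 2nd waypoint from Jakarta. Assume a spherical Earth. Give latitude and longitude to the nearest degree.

Convert each endpoint to a unit vector on the sphere (x = cos φ cos λ, y = cos φ sin λ, z = sin φ).
The central angle between the endpoints is δ = arccos(p₁·p₂) ≈ 0.867 rad (49.7°).
Interpolate at f = 2/5 with slerp weights a = sin((1−f)δ)/sin δ ≈ 0.652, b = sin(fδ)/sin δ ≈ 0.446.
p = a·p₁ + b·p₂ ≈ (-0.029, 0.993, 0.117); φ = arcsin(p_z) ≈ 6.74°, λ = atan2(p_y, p_x) ≈ 91.69°.

≈ 7°N, 92°E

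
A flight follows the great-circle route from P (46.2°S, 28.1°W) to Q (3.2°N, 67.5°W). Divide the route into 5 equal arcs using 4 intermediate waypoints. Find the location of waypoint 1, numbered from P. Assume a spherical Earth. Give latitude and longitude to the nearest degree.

≈ (37°S, 39°W)

From cos δ = sin φ₁ sin φ₂ + cos φ₁ cos φ₂ cos Δλ, the central angle is δ ≈ 1.054 rad (60.4°).
Interpolate at f = 1/5 with slerp weights a = sin((1−f)δ)/sin δ ≈ 0.859, b = sin(fδ)/sin δ ≈ 0.241.
p = a·p₁ + b·p₂ ≈ (0.616, -0.502, -0.607); φ = arcsin(p_z) ≈ -37.34°, λ = atan2(p_y, p_x) ≈ -39.16°.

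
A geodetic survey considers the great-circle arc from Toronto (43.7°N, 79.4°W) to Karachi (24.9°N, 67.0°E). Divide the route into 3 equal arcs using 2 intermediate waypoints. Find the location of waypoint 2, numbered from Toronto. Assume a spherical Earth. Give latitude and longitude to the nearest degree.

≈ (55°N, 43°E)

Convert each endpoint to a unit vector on the sphere (x = cos φ cos λ, y = cos φ sin λ, z = sin φ).
The central angle between the endpoints is δ = arccos(p₁·p₂) ≈ 1.829 rad (104.8°).
Interpolate at f = 2/3 with slerp weights a = sin((1−f)δ)/sin δ ≈ 0.592, b = sin(fδ)/sin δ ≈ 0.971.
p = a·p₁ + b·p₂ ≈ (0.423, 0.390, 0.818); φ = arcsin(p_z) ≈ 54.88°, λ = atan2(p_y, p_x) ≈ 42.68°.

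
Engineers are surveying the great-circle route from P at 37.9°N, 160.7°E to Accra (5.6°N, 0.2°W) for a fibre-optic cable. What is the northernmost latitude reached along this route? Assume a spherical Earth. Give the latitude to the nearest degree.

≈ 69°N

The great circle lies in the plane with unit normal n̂ = (p₁ × p₂)/|p₁ × p₂|.
Here n̂_z ≈ -0.351; the vertex latitude is φ_max = arccos|n̂_z| ≈ 69.4°.
Check via Clairaut: cos φ_max = |cos φ₁| · sin C = cos(37.9°)·sin(26.4°) ≈ 0.351, again giving ≈ 69.4°.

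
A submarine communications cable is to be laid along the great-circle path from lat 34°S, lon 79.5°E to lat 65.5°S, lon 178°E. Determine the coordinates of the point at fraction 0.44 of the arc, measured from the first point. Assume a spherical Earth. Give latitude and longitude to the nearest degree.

≈ lat 57°S, lon 102°E

Write both endpoints as unit vectors p₁, p₂ with components (cos φ cos λ, cos φ sin λ, sin φ).
The central angle between the endpoints is δ = arccos(p₁·p₂) ≈ 1.095 rad (62.7°).
Interpolate at f = 0.44 with slerp weights a = sin((1−f)δ)/sin δ ≈ 0.647, b = sin(fδ)/sin δ ≈ 0.521.
p = a·p₁ + b·p₂ ≈ (-0.118, 0.535, -0.836); φ = arcsin(p_z) ≈ -56.76°, λ = atan2(p_y, p_x) ≈ 102.46°.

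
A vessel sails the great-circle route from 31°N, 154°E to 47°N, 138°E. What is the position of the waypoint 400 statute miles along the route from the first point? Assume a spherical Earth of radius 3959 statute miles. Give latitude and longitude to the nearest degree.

Convert each endpoint to a unit vector on the sphere (x = cos φ cos λ, y = cos φ sin λ, z = sin φ).
The central angle between the endpoints is δ = arccos(p₁·p₂) ≈ 0.352 rad (20.2°). The total great-circle distance is δ·R ≈ 0.352 × 3959 ≈ 1394 mi, so the target fraction is f = 400/1394 ≈ 0.287.
Interpolate at f ≈ 0.287 with slerp weights a = sin((1−f)δ)/sin δ ≈ 0.720, b = sin(fδ)/sin δ ≈ 0.292.
p = a·p₁ + b·p₂ ≈ (-0.703, 0.404, 0.585); φ = arcsin(p_z) ≈ 35.80°, λ = atan2(p_y, p_x) ≈ 150.11°.

≈ 36°N, 150°E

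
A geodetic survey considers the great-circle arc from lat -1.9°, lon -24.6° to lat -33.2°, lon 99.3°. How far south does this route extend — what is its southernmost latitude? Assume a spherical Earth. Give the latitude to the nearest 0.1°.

The great circle lies in the plane with unit normal n̂ = (p₁ × p₂)/|p₁ × p₂|.
Here n̂_z ≈ +0.777; the vertex latitude is φ_max = arccos|n̂_z| ≈ 39.1°.
Check via Clairaut: cos φ_max = |cos φ₁| · sin C = cos(1.9°)·sin(129.0°) ≈ 0.777, again giving ≈ 39.1°.

≈ -39.1°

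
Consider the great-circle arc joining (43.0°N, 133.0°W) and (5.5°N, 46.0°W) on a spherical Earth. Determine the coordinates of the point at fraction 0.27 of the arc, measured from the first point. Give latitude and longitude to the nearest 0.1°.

≈ (39.7°N, 102.9°W)

Write both endpoints as unit vectors p₁, p₂ with components (cos φ cos λ, cos φ sin λ, sin φ).
The central angle between the endpoints is δ = arccos(p₁·p₂) ≈ 1.467 rad (84.1°).
Interpolate at f = 0.27 with slerp weights a = sin((1−f)δ)/sin δ ≈ 0.882, b = sin(fδ)/sin δ ≈ 0.388.
p = a·p₁ + b·p₂ ≈ (-0.172, -0.750, 0.639); φ = arcsin(p_z) ≈ 39.72°, λ = atan2(p_y, p_x) ≈ -102.91°.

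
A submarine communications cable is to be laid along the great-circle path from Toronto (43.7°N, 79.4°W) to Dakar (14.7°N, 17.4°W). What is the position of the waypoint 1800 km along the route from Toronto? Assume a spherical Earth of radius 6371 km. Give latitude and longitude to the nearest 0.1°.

≈ 39.3°N, 58.5°W

Write both endpoints as unit vectors p₁, p₂ with components (cos φ cos λ, cos φ sin λ, sin φ).
The central angle between the endpoints is δ = arccos(p₁·p₂) ≈ 1.043 rad (59.8°). The total great-circle distance is δ·R ≈ 1.043 × 6371 ≈ 6645 km, so the target fraction is f = 1800/6645 ≈ 0.271.
Interpolate at f ≈ 0.271 with slerp weights a = sin((1−f)δ)/sin δ ≈ 0.798, b = sin(fδ)/sin δ ≈ 0.323.
p = a·p₁ + b·p₂ ≈ (0.404, -0.660, 0.633); φ = arcsin(p_z) ≈ 39.28°, λ = atan2(p_y, p_x) ≈ -58.54°.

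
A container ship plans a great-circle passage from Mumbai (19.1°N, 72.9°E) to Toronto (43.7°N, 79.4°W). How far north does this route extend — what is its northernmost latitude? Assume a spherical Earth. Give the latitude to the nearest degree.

≈ 70°N

The great circle lies in the plane with unit normal n̂ = (p₁ × p₂)/|p₁ × p₂|.
Here n̂_z ≈ -0.343; the vertex latitude is φ_max = arccos|n̂_z| ≈ 69.9°.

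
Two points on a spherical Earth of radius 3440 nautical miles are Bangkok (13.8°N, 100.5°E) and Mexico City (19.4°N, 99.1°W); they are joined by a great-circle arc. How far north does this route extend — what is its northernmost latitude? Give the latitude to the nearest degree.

The great circle lies in the plane with unit normal n̂ = (p₁ × p₂)/|p₁ × p₂|.
Here n̂_z ≈ +0.495; the vertex latitude is φ_max = arccos|n̂_z| ≈ 60.4°.

≈ 60°N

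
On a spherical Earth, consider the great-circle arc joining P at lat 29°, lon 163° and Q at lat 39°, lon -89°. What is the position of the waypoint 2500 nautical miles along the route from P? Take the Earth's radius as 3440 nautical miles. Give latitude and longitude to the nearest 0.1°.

≈ lat 48.7°, lon -148.6°

Convert each endpoint to a unit vector on the sphere (x = cos φ cos λ, y = cos φ sin λ, z = sin φ).
The central angle between the endpoints is δ = arccos(p₁·p₂) ≈ 1.476 rad (84.5°). The total great-circle distance is δ·R ≈ 1.476 × 3440 ≈ 5076 nmi, so the target fraction is f = 2500/5076 ≈ 0.493.
Interpolate at f ≈ 0.493 with slerp weights a = sin((1−f)δ)/sin δ ≈ 0.684, b = sin(fδ)/sin δ ≈ 0.667.
p = a·p₁ + b·p₂ ≈ (-0.563, -0.344, 0.752); φ = arcsin(p_z) ≈ 48.73°, λ = atan2(p_y, p_x) ≈ -148.59°.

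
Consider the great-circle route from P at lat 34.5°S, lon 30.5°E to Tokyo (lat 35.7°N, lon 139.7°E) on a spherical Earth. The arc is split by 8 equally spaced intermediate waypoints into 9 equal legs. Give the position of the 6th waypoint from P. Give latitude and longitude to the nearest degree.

Convert each endpoint to a unit vector on the sphere (x = cos φ cos λ, y = cos φ sin λ, z = sin φ).
The central angle between the endpoints is δ = arccos(p₁·p₂) ≈ 2.154 rad (123.4°).
Interpolate at f = 6/9 with slerp weights a = sin((1−f)δ)/sin δ ≈ 0.788, b = sin(fδ)/sin δ ≈ 1.187.
p = a·p₁ + b·p₂ ≈ (-0.176, 0.953, 0.246); φ = arcsin(p_z) ≈ 14.26°, λ = atan2(p_y, p_x) ≈ 100.44°.

≈ lat 14°N, lon 100°E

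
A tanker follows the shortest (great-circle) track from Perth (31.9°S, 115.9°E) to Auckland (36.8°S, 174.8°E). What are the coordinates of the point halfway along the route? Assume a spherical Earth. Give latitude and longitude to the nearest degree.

≈ 38°S, 144°E

From cos δ = sin φ₁ sin φ₂ + cos φ₁ cos φ₂ cos Δλ, the central angle is δ ≈ 0.840 rad (48.1°).
Interpolate at f = 1/2 with slerp weights a = sin((1−f)δ)/sin δ ≈ 0.548, b = sin(fδ)/sin δ ≈ 0.548.
p = a·p₁ + b·p₂ ≈ (-0.640, 0.458, -0.617); φ = arcsin(p_z) ≈ -38.12°, λ = atan2(p_y, p_x) ≈ 144.40°.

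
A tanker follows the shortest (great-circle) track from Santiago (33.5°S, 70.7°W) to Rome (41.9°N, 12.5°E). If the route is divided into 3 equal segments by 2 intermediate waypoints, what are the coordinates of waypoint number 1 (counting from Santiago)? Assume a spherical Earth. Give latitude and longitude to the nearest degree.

≈ 8°S, 44°W

Convert each endpoint to a unit vector on the sphere (x = cos φ cos λ, y = cos φ sin λ, z = sin φ).
The central angle between the endpoints is δ = arccos(p₁·p₂) ≈ 1.870 rad (107.2°).
Interpolate at f = 1/3 with slerp weights a = sin((1−f)δ)/sin δ ≈ 0.992, b = sin(fδ)/sin δ ≈ 0.611.
p = a·p₁ + b·p₂ ≈ (0.717, -0.682, -0.140); φ = arcsin(p_z) ≈ -8.02°, λ = atan2(p_y, p_x) ≈ -43.57°.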